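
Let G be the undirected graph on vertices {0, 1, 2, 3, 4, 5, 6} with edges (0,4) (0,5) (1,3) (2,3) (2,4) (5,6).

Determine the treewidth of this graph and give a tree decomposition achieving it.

Every bag has size at most 2, so the width is 2 − 1 = 1 and tw(G) ≤ 1. G has an edge, so its treewidth is at least 1. Therefore the treewidth is 1.

Treewidth 1.
Bags: B1 = {5, 6}  B2 = {0, 5}  B3 = {0, 4}  B4 = {2, 4}  B5 = {2, 3}  B6 = {1, 3}
Tree: B1–B2, B2–B3, B3–B4, B4–B5, B5–B6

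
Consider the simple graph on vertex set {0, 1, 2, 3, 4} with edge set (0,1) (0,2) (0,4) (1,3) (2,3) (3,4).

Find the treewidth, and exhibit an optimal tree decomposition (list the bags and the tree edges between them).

The largest bag has 3 vertices, giving width 2; this decomposition certifies tw(G) ≤ 2. For the lower bound, G contains the cycle 2–0–4–3–2, so G is not a forest; only forests have treewidth ≤ 1, hence tw(G) ≥ 2. Combining the bounds, tw(G) = 2.

Treewidth 2.
One optimal decomposition is:
Bags: B1 = {0, 2, 3}  B2 = {0, 3, 4}  B3 = {0, 1, 3}
Tree: B1–B2, B2–B3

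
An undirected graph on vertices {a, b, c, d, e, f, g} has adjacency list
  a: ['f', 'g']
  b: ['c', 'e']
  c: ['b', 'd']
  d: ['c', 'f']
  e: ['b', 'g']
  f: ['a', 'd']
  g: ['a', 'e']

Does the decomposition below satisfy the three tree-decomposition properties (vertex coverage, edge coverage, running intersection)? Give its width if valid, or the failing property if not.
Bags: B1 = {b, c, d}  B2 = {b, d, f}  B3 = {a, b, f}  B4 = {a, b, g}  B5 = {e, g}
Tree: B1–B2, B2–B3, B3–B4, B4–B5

No — edge (b,e) lies in no bag.

A tree decomposition must satisfy three properties: every vertex lies in some bag; for every edge, both endpoints lie together in some bag; and for every vertex, the bags containing it form a connected subtree. Here edge (b,e) lies in no bag, so the decomposition is invalid.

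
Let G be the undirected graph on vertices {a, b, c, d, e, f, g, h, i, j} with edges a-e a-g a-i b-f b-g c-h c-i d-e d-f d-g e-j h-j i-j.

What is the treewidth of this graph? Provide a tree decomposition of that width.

Treewidth 2.
One optimal decomposition is:
Bags: B1 = {b, f, g}  B2 = {d, f, g}  B3 = {a, d, g}  B4 = {a, d, e}  B5 = {a, e, i}  B6 = {e, i, j}  B7 = {c, i, j}  B8 = {c, h, j}
Tree: B1–B2, B2–B3, B3–B4, B4–B5, B5–B6, B6–B7, B7–B8

Each bag holds 3 vertices, so the decomposition has width 2, which upper-bounds the treewidth. The edges b–f–d–g–b form a cycle, so G is not a tree and its treewidth is at least 2. Combining the bounds, tw(G) = 2.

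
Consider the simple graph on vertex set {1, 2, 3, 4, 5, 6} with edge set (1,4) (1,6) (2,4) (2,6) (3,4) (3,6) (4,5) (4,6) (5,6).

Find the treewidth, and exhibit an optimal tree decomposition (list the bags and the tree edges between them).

Every bag has size at most 3, so the width is 3 − 1 = 2 and tw(G) ≤ 2. On the other hand G contains the 3-clique {1, 4, 6}. A clique must lie in a single bag of any decomposition, so no decomposition can have width below 2. Combining the bounds, tw(G) = 2.

Treewidth 2.
Bags: B1 = {3, 4, 6}  B2 = {1, 4, 6}  B3 = {2, 4, 6}  B4 = {4, 5, 6}
Tree: B1–B2, B1–B3, B2–B4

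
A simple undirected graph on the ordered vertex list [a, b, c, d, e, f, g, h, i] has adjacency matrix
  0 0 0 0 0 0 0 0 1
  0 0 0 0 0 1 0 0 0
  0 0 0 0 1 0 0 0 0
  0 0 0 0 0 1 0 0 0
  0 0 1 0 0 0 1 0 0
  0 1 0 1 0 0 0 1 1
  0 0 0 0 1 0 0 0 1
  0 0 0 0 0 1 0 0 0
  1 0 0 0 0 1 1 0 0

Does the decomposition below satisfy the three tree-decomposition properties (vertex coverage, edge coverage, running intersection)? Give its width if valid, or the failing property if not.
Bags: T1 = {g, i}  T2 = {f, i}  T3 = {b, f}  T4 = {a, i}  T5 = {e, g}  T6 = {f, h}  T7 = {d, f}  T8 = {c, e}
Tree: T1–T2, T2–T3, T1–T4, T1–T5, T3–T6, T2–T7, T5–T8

Yes; width 1.

Vertex coverage: the bags together contain {a, b, c, d, e, f, g, h, i}, the full vertex set. Edge coverage: each edge of G has both endpoints in at least one bag. Running intersection: for every vertex, the bags containing it form a connected subtree. All three properties hold, so this is a valid tree decomposition of width max|bag| − 1 = 1, and hence tw(G) ≤ 1.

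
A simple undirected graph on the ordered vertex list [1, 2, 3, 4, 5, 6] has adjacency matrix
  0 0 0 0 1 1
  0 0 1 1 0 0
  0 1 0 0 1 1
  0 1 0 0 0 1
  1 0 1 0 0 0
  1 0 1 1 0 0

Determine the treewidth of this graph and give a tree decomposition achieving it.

Treewidth 2.
One such decomposition:
Bags: B1 = {2, 3, 4}  B2 = {3, 4, 6}  B3 = {3, 5, 6}  B4 = {1, 5, 6}
Tree: B1–B2, B2–B3, B3–B4

The largest bag has 3 vertices, giving width 2; this decomposition certifies tw(G) ≤ 2. The edges 2–4–6–3–2 form a cycle, so G is not a tree and its treewidth is at least 2. Hence tw(G) = 2 exactly.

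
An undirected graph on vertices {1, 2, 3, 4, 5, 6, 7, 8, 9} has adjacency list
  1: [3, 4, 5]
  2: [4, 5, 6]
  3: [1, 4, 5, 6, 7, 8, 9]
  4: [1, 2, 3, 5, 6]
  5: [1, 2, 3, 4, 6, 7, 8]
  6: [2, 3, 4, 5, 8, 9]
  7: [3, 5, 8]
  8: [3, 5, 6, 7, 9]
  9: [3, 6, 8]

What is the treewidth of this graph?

A width-3 tree decomposition is:
Bags: B1 = {3, 4, 5, 6}  B2 = {3, 5, 6, 8}  B3 = {3, 6, 8, 9}  B4 = {2, 4, 5, 6}  B5 = {1, 3, 4, 5}  B6 = {3, 5, 7, 8}
Tree: B1–B2, B2–B3, B1–B4, B1–B5, B2–B6
The largest bag has 4 vertices, giving width 3; this decomposition certifies tw(G) ≤ 3. For the lower bound, the 4 vertices {2, 4, 5, 6} are pairwise adjacent, and any tree decomposition puts a clique entirely inside one bag — forcing width ≥ 3. Combining the bounds, tw(G) = 3.

3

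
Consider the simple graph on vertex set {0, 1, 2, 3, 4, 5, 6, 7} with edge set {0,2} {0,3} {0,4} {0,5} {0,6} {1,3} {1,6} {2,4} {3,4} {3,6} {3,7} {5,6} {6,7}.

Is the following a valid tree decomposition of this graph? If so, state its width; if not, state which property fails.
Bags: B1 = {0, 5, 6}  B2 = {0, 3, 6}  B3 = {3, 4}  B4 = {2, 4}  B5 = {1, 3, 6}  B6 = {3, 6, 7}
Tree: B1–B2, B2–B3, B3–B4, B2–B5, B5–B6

A tree decomposition must satisfy three properties: every vertex lies in some bag; for every edge, both endpoints lie together in some bag; and for every vertex, the bags containing it form a connected subtree. Here edge (0,4) lies in no bag, so the decomposition is invalid.

No — edge (0,4) lies in no bag.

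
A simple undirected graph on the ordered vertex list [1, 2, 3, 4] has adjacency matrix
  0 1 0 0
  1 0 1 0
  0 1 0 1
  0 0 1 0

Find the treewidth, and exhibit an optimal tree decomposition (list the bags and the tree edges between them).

Treewidth 1.
One such decomposition:
Bags: B1 = {2, 3}  B2 = {3, 4}  B3 = {1, 2}
Tree: B1–B2, B1–B3

Every bag has size at most 2, so the width is 2 − 1 = 1 and tw(G) ≤ 1. G has an edge, so its treewidth is at least 1. Hence tw(G) = 1 exactly.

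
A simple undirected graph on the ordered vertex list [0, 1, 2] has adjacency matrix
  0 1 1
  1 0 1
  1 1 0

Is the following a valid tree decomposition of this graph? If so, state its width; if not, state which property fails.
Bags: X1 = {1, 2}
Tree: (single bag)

A tree decomposition must satisfy three properties: every vertex lies in some bag; for every edge, both endpoints lie together in some bag; and for every vertex, the bags containing it form a connected subtree. Here vertex 0 appears in no bag, so the decomposition is invalid.

No — vertex 0 appears in no bag.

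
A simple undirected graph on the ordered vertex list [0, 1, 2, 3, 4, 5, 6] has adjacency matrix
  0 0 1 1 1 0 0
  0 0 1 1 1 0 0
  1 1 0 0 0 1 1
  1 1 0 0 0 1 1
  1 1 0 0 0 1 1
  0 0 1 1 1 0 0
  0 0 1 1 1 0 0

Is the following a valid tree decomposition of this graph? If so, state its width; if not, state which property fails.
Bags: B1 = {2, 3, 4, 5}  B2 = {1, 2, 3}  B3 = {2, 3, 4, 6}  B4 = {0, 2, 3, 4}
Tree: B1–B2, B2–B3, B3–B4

A tree decomposition must satisfy three properties: every vertex lies in some bag; for every edge, both endpoints lie together in some bag; and for every vertex, the bags containing it form a connected subtree. Here edge (4,1) lies in no bag, so the decomposition is invalid.

No — edge (4,1) lies in no bag.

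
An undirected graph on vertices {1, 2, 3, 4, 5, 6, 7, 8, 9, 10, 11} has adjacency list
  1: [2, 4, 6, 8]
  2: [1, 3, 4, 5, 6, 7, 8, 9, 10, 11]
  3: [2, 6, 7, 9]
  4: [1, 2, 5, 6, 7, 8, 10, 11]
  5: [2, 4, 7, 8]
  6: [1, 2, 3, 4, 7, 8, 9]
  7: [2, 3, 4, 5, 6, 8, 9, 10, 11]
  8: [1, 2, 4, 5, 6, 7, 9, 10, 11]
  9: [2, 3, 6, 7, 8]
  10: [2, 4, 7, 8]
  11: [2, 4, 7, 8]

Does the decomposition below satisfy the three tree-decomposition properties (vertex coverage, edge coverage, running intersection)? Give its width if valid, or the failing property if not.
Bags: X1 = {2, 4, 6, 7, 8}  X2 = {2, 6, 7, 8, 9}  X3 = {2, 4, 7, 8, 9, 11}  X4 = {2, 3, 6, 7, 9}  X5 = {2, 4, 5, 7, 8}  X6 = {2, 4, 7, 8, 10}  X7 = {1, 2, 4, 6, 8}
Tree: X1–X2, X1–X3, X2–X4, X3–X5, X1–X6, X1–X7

No — bags containing vertex 9 are not connected in the tree.

A tree decomposition must satisfy three properties: every vertex lies in some bag; for every edge, both endpoints lie together in some bag; and for every vertex, the bags containing it form a connected subtree. Here bags containing vertex 9 are not connected in the tree, so the decomposition is invalid.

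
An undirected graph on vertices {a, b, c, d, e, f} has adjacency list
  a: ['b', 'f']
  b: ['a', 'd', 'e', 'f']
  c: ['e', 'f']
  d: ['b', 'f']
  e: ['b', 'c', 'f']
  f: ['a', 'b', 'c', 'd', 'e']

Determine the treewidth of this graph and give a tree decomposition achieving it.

Every bag has size at most 3, so the width is 3 − 1 = 2 and tw(G) ≤ 2. On the other hand G contains the 3-clique {c, e, f}. A clique must lie in a single bag of any decomposition, so no decomposition can have width below 2. Hence tw(G) = 2 exactly.

Treewidth 2.
Bags: B1 = {b, d, f}  B2 = {b, e, f}  B3 = {c, e, f}  B4 = {a, b, f}
Tree: B1–B2, B2–B3, B1–B4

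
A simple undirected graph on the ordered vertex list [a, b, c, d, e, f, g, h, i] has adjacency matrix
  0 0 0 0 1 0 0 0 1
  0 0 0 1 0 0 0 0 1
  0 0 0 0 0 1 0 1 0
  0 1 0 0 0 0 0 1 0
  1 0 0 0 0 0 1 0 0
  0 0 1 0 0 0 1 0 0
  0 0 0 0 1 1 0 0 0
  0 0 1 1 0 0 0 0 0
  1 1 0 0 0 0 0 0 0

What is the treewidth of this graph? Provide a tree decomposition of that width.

Each bag holds 3 vertices, so the decomposition has width 2, which upper-bounds the treewidth. Since e–a–i–b–d–h–c–f–g–e is a cycle in G, G is not acyclic. Forests are exactly the graphs of treewidth ≤ 1, so tw(G) ≥ 2. Therefore the treewidth is 2.

Treewidth 2.
One such decomposition:
Bags: B1 = {a, e, i}  B2 = {b, e, i}  B3 = {b, d, e}  B4 = {d, e, h}  B5 = {c, e, h}  B6 = {c, e, f}  B7 = {e, f, g}
Tree: B1–B2, B2–B3, B3–B4, B4–B5, B5–B6, B6–B7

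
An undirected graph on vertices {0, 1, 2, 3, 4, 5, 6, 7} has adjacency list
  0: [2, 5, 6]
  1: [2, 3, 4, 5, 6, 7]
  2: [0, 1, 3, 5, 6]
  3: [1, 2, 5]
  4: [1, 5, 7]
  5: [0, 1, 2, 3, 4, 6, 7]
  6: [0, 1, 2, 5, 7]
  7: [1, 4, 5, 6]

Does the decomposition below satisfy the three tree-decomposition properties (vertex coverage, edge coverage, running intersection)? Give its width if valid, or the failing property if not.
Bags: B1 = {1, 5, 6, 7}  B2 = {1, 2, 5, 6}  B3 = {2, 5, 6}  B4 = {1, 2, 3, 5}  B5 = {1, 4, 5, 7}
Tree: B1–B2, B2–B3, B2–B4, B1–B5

No — vertex 0 appears in no bag.

A tree decomposition must satisfy three properties: every vertex lies in some bag; for every edge, both endpoints lie together in some bag; and for every vertex, the bags containing it form a connected subtree. Here vertex 0 appears in no bag, so the decomposition is invalid.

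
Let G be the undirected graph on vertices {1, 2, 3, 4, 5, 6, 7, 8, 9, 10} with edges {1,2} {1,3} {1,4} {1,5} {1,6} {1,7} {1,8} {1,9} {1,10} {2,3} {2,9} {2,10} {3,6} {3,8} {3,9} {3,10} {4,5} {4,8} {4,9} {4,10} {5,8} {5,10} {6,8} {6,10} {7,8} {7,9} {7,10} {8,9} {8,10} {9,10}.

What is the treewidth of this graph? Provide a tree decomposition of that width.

Every bag has size at most 5, so the width is 5 − 1 = 4 and tw(G) ≤ 4. For the lower bound, the 5 vertices {1, 3, 8, 9, 10} are pairwise adjacent, and any tree decomposition puts a clique entirely inside one bag — forcing width ≥ 4. Combining the bounds, tw(G) = 4.

Treewidth 4.
One optimal decomposition is:
Bags: B1 = {1, 3, 8, 9, 10}  B2 = {1, 4, 8, 9, 10}  B3 = {1, 3, 6, 8, 10}  B4 = {1, 7, 8, 9, 10}  B5 = {1, 4, 5, 8, 10}  B6 = {1, 2, 3, 9, 10}
Tree: B1–B2, B1–B3, B1–B4, B2–B5, B1–B6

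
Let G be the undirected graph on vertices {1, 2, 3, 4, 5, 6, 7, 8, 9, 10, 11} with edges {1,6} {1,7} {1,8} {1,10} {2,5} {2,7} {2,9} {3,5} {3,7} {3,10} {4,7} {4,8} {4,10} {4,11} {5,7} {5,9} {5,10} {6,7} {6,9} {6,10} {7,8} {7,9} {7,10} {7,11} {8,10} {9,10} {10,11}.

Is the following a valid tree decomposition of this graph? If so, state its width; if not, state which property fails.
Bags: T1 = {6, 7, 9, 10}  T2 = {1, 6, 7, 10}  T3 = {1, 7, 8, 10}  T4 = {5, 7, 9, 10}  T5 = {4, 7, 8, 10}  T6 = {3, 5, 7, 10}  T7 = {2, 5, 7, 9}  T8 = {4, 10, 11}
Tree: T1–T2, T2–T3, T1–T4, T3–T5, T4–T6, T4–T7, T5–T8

A tree decomposition must satisfy three properties: every vertex lies in some bag; for every edge, both endpoints lie together in some bag; and for every vertex, the bags containing it form a connected subtree. Here edge (7,11) lies in no bag, so the decomposition is invalid.

No — edge (7,11) lies in no bag.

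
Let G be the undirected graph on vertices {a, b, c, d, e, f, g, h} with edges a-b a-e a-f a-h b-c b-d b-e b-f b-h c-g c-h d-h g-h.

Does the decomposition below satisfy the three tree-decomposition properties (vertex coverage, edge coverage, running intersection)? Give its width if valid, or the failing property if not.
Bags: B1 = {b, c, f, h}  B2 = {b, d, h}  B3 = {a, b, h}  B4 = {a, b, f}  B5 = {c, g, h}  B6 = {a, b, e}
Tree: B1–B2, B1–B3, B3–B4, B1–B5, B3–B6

A tree decomposition must satisfy three properties: every vertex lies in some bag; for every edge, both endpoints lie together in some bag; and for every vertex, the bags containing it form a connected subtree. Here bags containing vertex f are not connected in the tree, so the decomposition is invalid.

No — bags containing vertex f are not connected in the tree.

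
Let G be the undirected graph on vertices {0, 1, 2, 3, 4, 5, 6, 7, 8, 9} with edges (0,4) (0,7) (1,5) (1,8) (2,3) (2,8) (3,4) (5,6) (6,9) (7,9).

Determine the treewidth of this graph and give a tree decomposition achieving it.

Every bag has size at most 3, so the width is 3 − 1 = 2 and tw(G) ≤ 2. Since 2–8–1–5–6–9–7–0–4–3–2 is a cycle in G, G is not acyclic. Forests are exactly the graphs of treewidth ≤ 1, so tw(G) ≥ 2. Hence tw(G) = 2 exactly.

Treewidth 2.
One optimal decomposition is:
Bags: B1 = {1, 2, 8}  B2 = {1, 2, 5}  B3 = {2, 5, 6}  B4 = {2, 6, 9}  B5 = {2, 7, 9}  B6 = {0, 2, 7}  B7 = {0, 2, 4}  B8 = {2, 3, 4}
Tree: B1–B2, B2–B3, B3–B4, B4–B5, B5–B6, B6–B7, B7–B8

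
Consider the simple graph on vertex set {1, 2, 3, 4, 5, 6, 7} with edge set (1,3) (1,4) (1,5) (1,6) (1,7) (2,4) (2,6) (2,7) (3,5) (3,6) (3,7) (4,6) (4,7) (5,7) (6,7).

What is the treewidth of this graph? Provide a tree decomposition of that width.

Treewidth 3.
One such decomposition:
Bags: B1 = {1, 3, 6, 7}  B2 = {1, 4, 6, 7}  B3 = {1, 3, 5, 7}  B4 = {2, 4, 6, 7}
Tree: B1–B2, B1–B3, B2–B4

Each bag holds 4 vertices, so the decomposition has width 3, which upper-bounds the treewidth. On the other hand G contains the 4-clique {1, 3, 5, 7}. A clique must lie in a single bag of any decomposition, so no decomposition can have width below 3. Therefore the treewidth is 3.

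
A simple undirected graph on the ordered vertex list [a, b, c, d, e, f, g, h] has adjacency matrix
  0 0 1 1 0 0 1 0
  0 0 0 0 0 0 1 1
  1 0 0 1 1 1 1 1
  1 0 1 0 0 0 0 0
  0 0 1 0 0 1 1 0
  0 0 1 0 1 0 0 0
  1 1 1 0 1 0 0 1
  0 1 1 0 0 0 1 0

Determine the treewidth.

2

A width-2 tree decomposition is:
Bags: B1 = {b, g, h}  B2 = {c, g, h}  B3 = {c, e, g}  B4 = {c, e, f}  B5 = {a, c, g}  B6 = {a, c, d}
Tree: B1–B2, B2–B3, B3–B4, B3–B5, B5–B6
The largest bag has 3 vertices, giving width 2; this decomposition certifies tw(G) ≤ 2. Conversely, {a, c, d} is a clique of size 3, and the vertices of any clique must share a bag in every tree decomposition; so some bag has ≥ 3 vertices and tw(G) ≥ 2. Hence tw(G) = 2 exactly.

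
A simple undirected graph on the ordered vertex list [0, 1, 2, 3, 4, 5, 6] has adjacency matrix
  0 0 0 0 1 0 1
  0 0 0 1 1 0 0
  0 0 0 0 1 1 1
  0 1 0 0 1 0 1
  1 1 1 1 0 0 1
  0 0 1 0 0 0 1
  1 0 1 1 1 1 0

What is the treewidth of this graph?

2

A width-2 tree decomposition is:
Bags: B1 = {2, 4, 6}  B2 = {3, 4, 6}  B3 = {1, 3, 4}  B4 = {0, 4, 6}  B5 = {2, 5, 6}
Tree: B1–B2, B2–B3, B1–B4, B1–B5
The largest bag has 3 vertices, giving width 2; this decomposition certifies tw(G) ≤ 2. For the lower bound, the 3 vertices {1, 3, 4} are pairwise adjacent, and any tree decomposition puts a clique entirely inside one bag — forcing width ≥ 2. Therefore the treewidth is 2.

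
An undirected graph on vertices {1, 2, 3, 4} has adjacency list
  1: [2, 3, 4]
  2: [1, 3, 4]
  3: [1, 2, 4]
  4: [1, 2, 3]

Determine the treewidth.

3

A width-3 tree decomposition is:
Bags: B1 = {1, 2, 3, 4}
Tree: (single bag)
With just one bag of size 4, the width is 4 − 1 = 3, so tw(G) ≤ 3. Conversely, {1, 2, 3, 4} is a clique of size 4, and the vertices of any clique must share a bag in every tree decomposition; so some bag has ≥ 4 vertices and tw(G) ≥ 3. Therefore the treewidth is 3.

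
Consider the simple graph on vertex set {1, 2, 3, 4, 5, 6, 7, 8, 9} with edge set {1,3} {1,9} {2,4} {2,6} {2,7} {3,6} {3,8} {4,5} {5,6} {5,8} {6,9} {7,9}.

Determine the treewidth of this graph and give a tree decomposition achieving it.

Each bag holds 4 vertices, so the decomposition has width 3, which upper-bounds the treewidth. For the lower bound: the 4 vertex sets {1,3,8}, {9}, {6}, {2,4,5,7} are disjoint, each induces a connected subgraph, and every pair is joined by at least one edge of G. Contracting each set to a single vertex therefore yields K_{4} as a minor, and since treewidth is minor-monotone, tw(G) ≥ tw(K_{4}) = 3. Therefore the treewidth is 3.

Treewidth 3.
One optimal decomposition is:
Bags: B1 = {1, 3, 8, 9}  B2 = {3, 6, 8, 9}  B3 = {5, 6, 8, 9}  B4 = {5, 6, 7, 9}  B5 = {2, 5, 6, 7}  B6 = {2, 4, 5, 7}
Tree: B1–B2, B2–B3, B3–B4, B4–B5, B5–B6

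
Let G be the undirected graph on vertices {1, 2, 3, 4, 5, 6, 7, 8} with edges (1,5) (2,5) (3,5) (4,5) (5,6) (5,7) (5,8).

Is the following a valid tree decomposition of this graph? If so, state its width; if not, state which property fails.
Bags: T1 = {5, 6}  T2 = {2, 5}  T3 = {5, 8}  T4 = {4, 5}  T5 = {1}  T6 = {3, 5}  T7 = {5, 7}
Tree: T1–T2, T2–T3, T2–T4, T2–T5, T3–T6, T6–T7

No — edge (5,1) lies in no bag.

A tree decomposition must satisfy three properties: every vertex lies in some bag; for every edge, both endpoints lie together in some bag; and for every vertex, the bags containing it form a connected subtree. Here edge (5,1) lies in no bag, so the decomposition is invalid.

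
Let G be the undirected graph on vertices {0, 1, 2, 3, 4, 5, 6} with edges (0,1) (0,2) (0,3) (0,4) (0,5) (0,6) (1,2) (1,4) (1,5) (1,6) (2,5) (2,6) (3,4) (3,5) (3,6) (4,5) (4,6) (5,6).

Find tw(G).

A width-4 tree decomposition is:
Bags: B1 = {0, 1, 2, 5, 6}  B2 = {0, 1, 4, 5, 6}  B3 = {0, 3, 4, 5, 6}
Tree: B1–B2, B2–B3
The largest bag has 5 vertices, giving width 4; this decomposition certifies tw(G) ≤ 4. For the lower bound, the 5 vertices {0, 1, 2, 5, 6} are pairwise adjacent, and any tree decomposition puts a clique entirely inside one bag — forcing width ≥ 4. Hence tw(G) = 4 exactly.

4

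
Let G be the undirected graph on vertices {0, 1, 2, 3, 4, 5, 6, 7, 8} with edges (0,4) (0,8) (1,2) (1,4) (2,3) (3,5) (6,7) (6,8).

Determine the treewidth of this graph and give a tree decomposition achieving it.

Each bag holds 2 vertices, so the decomposition has width 1, which upper-bounds the treewidth. Since G has at least one edge (e.g. 5–3), it is not an edgeless graph, so tw(G) ≥ 1. The upper and lower bounds meet at 1, so that is the treewidth.

Treewidth 1.
Bags: B1 = {3, 5}  B2 = {2, 3}  B3 = {1, 2}  B4 = {1, 4}  B5 = {0, 4}  B6 = {0, 8}  B7 = {6, 8}  B8 = {6, 7}
Tree: B1–B2, B2–B3, B3–B4, B4–B5, B5–B6, B6–B7, B7–B8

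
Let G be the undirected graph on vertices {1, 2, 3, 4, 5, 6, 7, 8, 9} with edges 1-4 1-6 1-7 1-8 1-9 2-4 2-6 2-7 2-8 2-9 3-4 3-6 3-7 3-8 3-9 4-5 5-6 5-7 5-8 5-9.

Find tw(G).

4

A width-4 tree decomposition is:
Bags: B1 = {1, 2, 3, 5, 7}  B2 = {1, 2, 3, 4, 5}  B3 = {1, 2, 3, 5, 6}  B4 = {1, 2, 3, 5, 9}  B5 = {1, 2, 3, 5, 8}
Tree: B1–B2, B2–B3, B3–B4, B4–B5
Each bag holds 5 vertices, so the decomposition has width 4, which upper-bounds the treewidth. For the lower bound: the 5 vertex sets {1,7}, {2,4}, {3,6}, {5}, {9} are disjoint, each induces a connected subgraph, and every pair is joined by at least one edge of G. Contracting each set to a single vertex therefore yields K_{5} as a minor, and since treewidth is minor-monotone, tw(G) ≥ tw(K_{5}) = 4. Hence tw(G) = 4 exactly.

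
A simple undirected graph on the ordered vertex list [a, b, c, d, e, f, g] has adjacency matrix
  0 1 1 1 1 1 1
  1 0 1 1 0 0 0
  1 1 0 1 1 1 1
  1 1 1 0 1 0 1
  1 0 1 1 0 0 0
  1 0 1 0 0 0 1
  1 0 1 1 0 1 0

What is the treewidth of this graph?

A width-3 tree decomposition is:
Bags: B1 = {a, c, d, g}  B2 = {a, c, d, e}  B3 = {a, b, c, d}  B4 = {a, c, f, g}
Tree: B1–B2, B2–B3, B1–B4
Each bag holds 4 vertices, so the decomposition has width 3, which upper-bounds the treewidth. On the other hand G contains the 4-clique {a, c, d, g}. A clique must lie in a single bag of any decomposition, so no decomposition can have width below 3. Therefore the treewidth is 3.

3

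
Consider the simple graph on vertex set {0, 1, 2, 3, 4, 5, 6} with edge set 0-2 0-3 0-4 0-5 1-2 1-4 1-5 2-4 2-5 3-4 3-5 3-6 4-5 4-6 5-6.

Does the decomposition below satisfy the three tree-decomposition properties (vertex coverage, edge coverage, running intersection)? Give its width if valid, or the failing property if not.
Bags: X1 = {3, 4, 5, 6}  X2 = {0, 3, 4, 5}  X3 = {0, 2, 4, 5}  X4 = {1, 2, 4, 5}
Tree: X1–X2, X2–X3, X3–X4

Yes; width 3.

Vertex coverage: the bags together contain {0, 1, 2, 3, 4, 5, 6}, the full vertex set. Edge coverage: each edge of G has both endpoints in at least one bag. Running intersection: for every vertex, the bags containing it form a connected subtree. All three properties hold, so this is a valid tree decomposition of width max|bag| − 1 = 3, and hence tw(G) ≤ 3.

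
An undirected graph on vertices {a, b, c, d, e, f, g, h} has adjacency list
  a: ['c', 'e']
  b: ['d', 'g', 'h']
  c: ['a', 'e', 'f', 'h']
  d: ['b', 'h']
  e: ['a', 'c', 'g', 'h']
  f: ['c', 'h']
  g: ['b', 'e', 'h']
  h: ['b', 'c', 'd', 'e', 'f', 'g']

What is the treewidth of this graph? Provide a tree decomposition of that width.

Treewidth 2.
Bags: B1 = {c, e, h}  B2 = {e, g, h}  B3 = {c, f, h}  B4 = {b, g, h}  B5 = {a, c, e}  B6 = {b, d, h}
Tree: B1–B2, B1–B3, B2–B4, B1–B5, B4–B6

Each bag holds 3 vertices, so the decomposition has width 2, which upper-bounds the treewidth. On the other hand G contains the 3-clique {b, d, h}. A clique must lie in a single bag of any decomposition, so no decomposition can have width below 2. Combining the bounds, tw(G) = 2.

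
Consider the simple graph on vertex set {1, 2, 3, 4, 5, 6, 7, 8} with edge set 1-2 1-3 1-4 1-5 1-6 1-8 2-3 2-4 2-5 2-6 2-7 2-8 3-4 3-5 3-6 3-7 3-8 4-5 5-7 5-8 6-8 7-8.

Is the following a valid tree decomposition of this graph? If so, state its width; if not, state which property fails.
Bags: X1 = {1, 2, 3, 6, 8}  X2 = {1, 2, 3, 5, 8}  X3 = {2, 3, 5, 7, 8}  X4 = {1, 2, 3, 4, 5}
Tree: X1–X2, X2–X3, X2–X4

Every vertex of G appears in some bag (union = {1, 2, 3, 4, 5, 6, 7, 8}); every edge is covered by a bag; and for each vertex v the set of bags containing v is connected in the bag tree. The decomposition is therefore valid. The largest bag has 5 vertices, so the width is 4.

Yes; width 4.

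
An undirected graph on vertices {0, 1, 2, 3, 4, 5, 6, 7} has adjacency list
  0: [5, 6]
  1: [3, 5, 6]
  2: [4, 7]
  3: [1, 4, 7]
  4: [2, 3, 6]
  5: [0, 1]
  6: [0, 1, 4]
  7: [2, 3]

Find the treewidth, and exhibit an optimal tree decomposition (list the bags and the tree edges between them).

Treewidth 2.
Bags: B1 = {0, 5, 6}  B2 = {1, 5, 6}  B3 = {1, 4, 6}  B4 = {1, 3, 4}  B5 = {2, 3, 4}  B6 = {2, 3, 7}
Tree: B1–B2, B2–B3, B3–B4, B4–B5, B5–B6

Each bag holds 3 vertices, so the decomposition has width 2, which upper-bounds the treewidth. For the lower bound, G contains the cycle 0–5–1–6–0, so G is not a forest; only forests have treewidth ≤ 1, hence tw(G) ≥ 2. The upper and lower bounds meet at 2, so that is the treewidth.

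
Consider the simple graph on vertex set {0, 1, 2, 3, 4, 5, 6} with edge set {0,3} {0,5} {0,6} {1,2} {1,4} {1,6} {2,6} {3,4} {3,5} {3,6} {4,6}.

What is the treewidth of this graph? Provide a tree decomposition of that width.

Every bag has size at most 3, so the width is 3 − 1 = 2 and tw(G) ≤ 2. For the lower bound, the 3 vertices {0, 3, 5} are pairwise adjacent, and any tree decomposition puts a clique entirely inside one bag — forcing width ≥ 2. Therefore the treewidth is 2.

Treewidth 2.
Bags: B1 = {1, 2, 6}  B2 = {1, 4, 6}  B3 = {3, 4, 6}  B4 = {0, 3, 6}  B5 = {0, 3, 5}
Tree: B1–B2, B2–B3, B3–B4, B4–B5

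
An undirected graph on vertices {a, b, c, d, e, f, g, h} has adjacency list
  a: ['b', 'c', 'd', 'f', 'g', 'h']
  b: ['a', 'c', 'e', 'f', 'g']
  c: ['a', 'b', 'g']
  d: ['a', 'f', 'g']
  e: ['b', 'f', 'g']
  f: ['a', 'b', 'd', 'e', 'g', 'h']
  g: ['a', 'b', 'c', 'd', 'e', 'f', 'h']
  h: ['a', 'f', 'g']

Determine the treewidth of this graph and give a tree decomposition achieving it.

Every bag has size at most 4, so the width is 4 − 1 = 3 and tw(G) ≤ 3. Conversely, {a, b, c, g} is a clique of size 4, and the vertices of any clique must share a bag in every tree decomposition; so some bag has ≥ 4 vertices and tw(G) ≥ 3. Combining the bounds, tw(G) = 3.

Treewidth 3.
One such decomposition:
Bags: B1 = {a, d, f, g}  B2 = {a, b, f, g}  B3 = {a, b, c, g}  B4 = {b, e, f, g}  B5 = {a, f, g, h}
Tree: B1–B2, B2–B3, B2–B4, B2–B5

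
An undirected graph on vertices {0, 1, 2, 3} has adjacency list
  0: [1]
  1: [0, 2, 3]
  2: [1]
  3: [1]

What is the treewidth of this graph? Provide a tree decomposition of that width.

Treewidth 1.
One such decomposition:
Bags: B1 = {1, 2}  B2 = {0, 1}  B3 = {1, 3}
Tree: B1–B2, B1–B3

Every bag has size at most 2, so the width is 2 − 1 = 1 and tw(G) ≤ 1. Any graph with an edge has treewidth ≥ 1, and G has the edge 2–1. Hence tw(G) = 1 exactly.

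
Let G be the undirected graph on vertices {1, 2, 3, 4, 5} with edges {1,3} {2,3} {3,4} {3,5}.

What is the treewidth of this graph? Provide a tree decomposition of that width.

Each bag holds 2 vertices, so the decomposition has width 1, which upper-bounds the treewidth. Any graph with an edge has treewidth ≥ 1, and G has the edge 4–3. Hence tw(G) = 1 exactly.

Treewidth 1.
One such decomposition:
Bags: B1 = {3, 4}  B2 = {1, 3}  B3 = {2, 3}  B4 = {3, 5}
Tree: B1–B2, B1–B3, B2–B4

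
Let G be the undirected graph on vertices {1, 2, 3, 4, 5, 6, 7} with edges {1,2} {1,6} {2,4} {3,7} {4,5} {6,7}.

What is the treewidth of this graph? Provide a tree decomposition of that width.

The largest bag has 2 vertices, giving width 1; this decomposition certifies tw(G) ≤ 1. G has an edge, so its treewidth is at least 1. Combining the bounds, tw(G) = 1.

Treewidth 1.
Bags: B1 = {3, 7}  B2 = {6, 7}  B3 = {1, 6}  B4 = {1, 2}  B5 = {2, 4}  B6 = {4, 5}
Tree: B1–B2, B2–B3, B3–B4, B4–B5, B5–B6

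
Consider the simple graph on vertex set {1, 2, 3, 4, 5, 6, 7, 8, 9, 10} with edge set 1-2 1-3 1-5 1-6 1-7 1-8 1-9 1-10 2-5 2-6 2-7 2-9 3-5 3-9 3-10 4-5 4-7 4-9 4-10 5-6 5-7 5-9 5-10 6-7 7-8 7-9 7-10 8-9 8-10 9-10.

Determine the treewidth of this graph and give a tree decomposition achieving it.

Each bag holds 5 vertices, so the decomposition has width 4, which upper-bounds the treewidth. Conversely, {1, 7, 8, 9, 10} is a clique of size 5, and the vertices of any clique must share a bag in every tree decomposition; so some bag has ≥ 5 vertices and tw(G) ≥ 4. The upper and lower bounds meet at 4, so that is the treewidth.

Treewidth 4.
One optimal decomposition is:
Bags: B1 = {1, 2, 5, 7, 9}  B2 = {1, 5, 7, 9, 10}  B3 = {1, 2, 5, 6, 7}  B4 = {4, 5, 7, 9, 10}  B5 = {1, 7, 8, 9, 10}  B6 = {1, 3, 5, 9, 10}
Tree: B1–B2, B1–B3, B2–B4, B2–B5, B2–B6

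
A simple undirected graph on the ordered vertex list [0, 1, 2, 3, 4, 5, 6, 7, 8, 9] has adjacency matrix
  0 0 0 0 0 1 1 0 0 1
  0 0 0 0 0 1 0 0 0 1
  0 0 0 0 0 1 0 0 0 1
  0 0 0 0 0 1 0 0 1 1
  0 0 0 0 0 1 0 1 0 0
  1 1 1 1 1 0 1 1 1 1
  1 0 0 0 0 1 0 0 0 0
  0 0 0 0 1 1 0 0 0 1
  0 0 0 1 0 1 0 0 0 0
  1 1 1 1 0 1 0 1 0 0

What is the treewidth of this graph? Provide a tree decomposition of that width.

Treewidth 2.
One such decomposition:
Bags: B1 = {3, 5, 9}  B2 = {5, 7, 9}  B3 = {0, 5, 9}  B4 = {0, 5, 6}  B5 = {3, 5, 8}  B6 = {1, 5, 9}  B7 = {2, 5, 9}  B8 = {4, 5, 7}
Tree: B1–B2, B1–B3, B3–B4, B1–B5, B2–B6, B6–B7, B2–B8

Each bag holds 3 vertices, so the decomposition has width 2, which upper-bounds the treewidth. On the other hand G contains the 3-clique {3, 5, 8}. A clique must lie in a single bag of any decomposition, so no decomposition can have width below 2. Combining the bounds, tw(G) = 2.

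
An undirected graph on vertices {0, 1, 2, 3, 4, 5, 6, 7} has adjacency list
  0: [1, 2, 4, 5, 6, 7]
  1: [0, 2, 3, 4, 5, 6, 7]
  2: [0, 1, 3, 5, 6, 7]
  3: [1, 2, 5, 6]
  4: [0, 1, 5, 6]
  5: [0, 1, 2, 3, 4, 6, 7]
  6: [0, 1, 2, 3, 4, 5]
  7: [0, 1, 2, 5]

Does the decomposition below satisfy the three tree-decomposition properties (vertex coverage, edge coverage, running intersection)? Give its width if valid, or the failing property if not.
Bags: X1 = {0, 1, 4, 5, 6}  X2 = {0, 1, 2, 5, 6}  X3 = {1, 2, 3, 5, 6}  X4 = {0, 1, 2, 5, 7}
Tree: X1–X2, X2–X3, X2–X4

Checking the three conditions: (i) the bags cover all of {0, 1, 2, 3, 4, 5, 6, 7}; (ii) for each edge, some bag contains both endpoints; (iii) the bags containing any fixed vertex form a subtree. All hold, so the decomposition is valid with width 5 − 1 = 4.

Yes; width 4.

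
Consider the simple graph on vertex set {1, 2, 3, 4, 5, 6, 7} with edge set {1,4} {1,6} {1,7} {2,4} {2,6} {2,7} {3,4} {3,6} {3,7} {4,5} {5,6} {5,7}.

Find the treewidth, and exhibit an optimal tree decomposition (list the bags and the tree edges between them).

Treewidth 3.
One optimal decomposition is:
Bags: B1 = {4, 5, 6, 7}  B2 = {2, 4, 6, 7}  B3 = {1, 4, 6, 7}  B4 = {3, 4, 6, 7}
Tree: B1–B2, B2–B3, B3–B4

Each bag holds 4 vertices, so the decomposition has width 3, which upper-bounds the treewidth. For the lower bound: the 4 vertex sets {5,6}, {2,7}, {4}, {1} are disjoint, each induces a connected subgraph, and every pair is joined by at least one edge of G. Contracting each set to a single vertex therefore yields K_{4} as a minor, and since treewidth is minor-monotone, tw(G) ≥ tw(K_{4}) = 3. The upper and lower bounds meet at 3, so that is the treewidth.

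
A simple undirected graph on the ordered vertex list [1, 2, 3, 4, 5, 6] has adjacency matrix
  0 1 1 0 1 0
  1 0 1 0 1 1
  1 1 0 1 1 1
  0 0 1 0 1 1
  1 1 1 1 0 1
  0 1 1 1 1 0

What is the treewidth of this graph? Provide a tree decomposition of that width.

Every bag has size at most 4, so the width is 4 − 1 = 3 and tw(G) ≤ 3. On the other hand G contains the 4-clique {1, 2, 3, 5}. A clique must lie in a single bag of any decomposition, so no decomposition can have width below 3. The upper and lower bounds meet at 3, so that is the treewidth.

Treewidth 3.
One such decomposition:
Bags: B1 = {3, 4, 5, 6}  B2 = {2, 3, 5, 6}  B3 = {1, 2, 3, 5}
Tree: B1–B2, B2–B3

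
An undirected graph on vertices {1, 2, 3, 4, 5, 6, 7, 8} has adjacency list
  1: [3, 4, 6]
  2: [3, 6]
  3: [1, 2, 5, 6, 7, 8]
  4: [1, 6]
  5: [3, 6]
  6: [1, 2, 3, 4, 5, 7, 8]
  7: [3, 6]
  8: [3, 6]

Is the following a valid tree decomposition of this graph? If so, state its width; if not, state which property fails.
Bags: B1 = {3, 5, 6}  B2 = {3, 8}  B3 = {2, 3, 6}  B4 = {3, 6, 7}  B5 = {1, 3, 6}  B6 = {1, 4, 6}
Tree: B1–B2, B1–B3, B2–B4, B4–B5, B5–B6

No — edge (6,8) lies in no bag.

A tree decomposition must satisfy three properties: every vertex lies in some bag; for every edge, both endpoints lie together in some bag; and for every vertex, the bags containing it form a connected subtree. Here edge (6,8) lies in no bag, so the decomposition is invalid.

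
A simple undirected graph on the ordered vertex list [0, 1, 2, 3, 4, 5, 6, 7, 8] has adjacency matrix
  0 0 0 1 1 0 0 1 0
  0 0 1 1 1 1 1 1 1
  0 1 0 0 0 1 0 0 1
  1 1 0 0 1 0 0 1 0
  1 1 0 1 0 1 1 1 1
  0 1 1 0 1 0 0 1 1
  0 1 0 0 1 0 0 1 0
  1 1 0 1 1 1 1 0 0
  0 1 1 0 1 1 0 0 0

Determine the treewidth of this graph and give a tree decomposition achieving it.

Treewidth 3.
One such decomposition:
Bags: B1 = {1, 4, 5, 8}  B2 = {1, 2, 5, 8}  B3 = {1, 4, 5, 7}  B4 = {1, 3, 4, 7}  B5 = {1, 4, 6, 7}  B6 = {0, 3, 4, 7}
Tree: B1–B2, B1–B3, B3–B4, B3–B5, B4–B6

Every bag has size at most 4, so the width is 4 − 1 = 3 and tw(G) ≤ 3. For the lower bound, the 4 vertices {0, 3, 4, 7} are pairwise adjacent, and any tree decomposition puts a clique entirely inside one bag — forcing width ≥ 3. The upper and lower bounds meet at 3, so that is the treewidth.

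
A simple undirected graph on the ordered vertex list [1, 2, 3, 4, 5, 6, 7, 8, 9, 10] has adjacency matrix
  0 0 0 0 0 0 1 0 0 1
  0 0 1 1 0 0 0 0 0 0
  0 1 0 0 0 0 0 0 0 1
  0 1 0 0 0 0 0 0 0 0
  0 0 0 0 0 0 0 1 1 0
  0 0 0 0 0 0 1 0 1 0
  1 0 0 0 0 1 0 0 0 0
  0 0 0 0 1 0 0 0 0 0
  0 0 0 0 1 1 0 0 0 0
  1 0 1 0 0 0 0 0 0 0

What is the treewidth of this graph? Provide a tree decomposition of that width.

Treewidth 1.
One optimal decomposition is:
Bags: B1 = {5, 8}  B2 = {5, 9}  B3 = {6, 9}  B4 = {6, 7}  B5 = {1, 7}  B6 = {1, 10}  B7 = {3, 10}  B8 = {2, 3}  B9 = {2, 4}
Tree: B1–B2, B2–B3, B3–B4, B4–B5, B5–B6, B6–B7, B7–B8, B8–B9

Each bag holds 2 vertices, so the decomposition has width 1, which upper-bounds the treewidth. Any graph with an edge has treewidth ≥ 1, and G has the edge 8–5. Combining the bounds, tw(G) = 1.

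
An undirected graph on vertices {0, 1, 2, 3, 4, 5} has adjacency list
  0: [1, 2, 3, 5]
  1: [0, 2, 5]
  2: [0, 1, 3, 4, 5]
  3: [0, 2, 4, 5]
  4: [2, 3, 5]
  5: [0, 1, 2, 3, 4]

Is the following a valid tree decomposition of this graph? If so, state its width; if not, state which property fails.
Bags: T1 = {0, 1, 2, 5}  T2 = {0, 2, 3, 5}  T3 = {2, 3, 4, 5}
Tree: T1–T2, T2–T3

Yes; width 3.

Vertex coverage: the bags together contain {0, 1, 2, 3, 4, 5}, the full vertex set. Edge coverage: each edge of G has both endpoints in at least one bag. Running intersection: for every vertex, the bags containing it form a connected subtree. All three properties hold, so this is a valid tree decomposition of width max|bag| − 1 = 3, and hence tw(G) ≤ 3.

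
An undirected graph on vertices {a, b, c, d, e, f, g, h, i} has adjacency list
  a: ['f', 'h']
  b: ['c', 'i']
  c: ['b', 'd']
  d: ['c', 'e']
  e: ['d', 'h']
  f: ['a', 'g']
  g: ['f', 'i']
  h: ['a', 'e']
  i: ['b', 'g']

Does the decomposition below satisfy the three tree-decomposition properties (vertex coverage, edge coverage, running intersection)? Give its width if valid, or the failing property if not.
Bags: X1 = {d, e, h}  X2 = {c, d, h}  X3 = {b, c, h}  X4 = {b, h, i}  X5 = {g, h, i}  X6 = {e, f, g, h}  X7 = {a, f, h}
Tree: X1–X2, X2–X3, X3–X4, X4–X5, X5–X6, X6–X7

No — bags containing vertex e are not connected in the tree.

A tree decomposition must satisfy three properties: every vertex lies in some bag; for every edge, both endpoints lie together in some bag; and for every vertex, the bags containing it form a connected subtree. Here bags containing vertex e are not connected in the tree, so the decomposition is invalid.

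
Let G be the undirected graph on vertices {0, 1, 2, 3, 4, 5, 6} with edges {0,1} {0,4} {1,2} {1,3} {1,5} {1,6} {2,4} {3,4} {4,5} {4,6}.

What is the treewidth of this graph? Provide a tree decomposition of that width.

Treewidth 2.
One such decomposition:
Bags: B1 = {1, 4, 5}  B2 = {1, 3, 4}  B3 = {0, 1, 4}  B4 = {1, 4, 6}  B5 = {1, 2, 4}
Tree: B1–B2, B2–B3, B3–B4, B4–B5

Each bag holds 3 vertices, so the decomposition has width 2, which upper-bounds the treewidth. For the lower bound, G contains the cycle 1–5–4–3–1, so G is not a forest; only forests have treewidth ≤ 1, hence tw(G) ≥ 2. Hence tw(G) = 2 exactly.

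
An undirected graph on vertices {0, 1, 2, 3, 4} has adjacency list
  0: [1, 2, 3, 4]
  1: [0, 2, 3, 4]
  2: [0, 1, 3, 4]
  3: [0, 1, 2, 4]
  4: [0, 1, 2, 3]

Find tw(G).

4

A width-4 tree decomposition is:
Bags: B1 = {0, 1, 2, 3, 4}
Tree: (single bag)
A single bag containing all 5 vertices is trivially a valid decomposition of width 4. On the other hand G contains the 5-clique {0, 1, 2, 3, 4}. A clique must lie in a single bag of any decomposition, so no decomposition can have width below 4. Hence tw(G) = 4 exactly.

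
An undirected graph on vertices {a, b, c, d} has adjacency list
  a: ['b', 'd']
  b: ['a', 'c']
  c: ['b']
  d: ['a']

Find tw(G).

1

A width-1 tree decomposition is:
Bags: B1 = {a, d}  B2 = {a, b}  B3 = {b, c}
Tree: B1–B2, B2–B3
Each bag holds 2 vertices, so the decomposition has width 1, which upper-bounds the treewidth. G has an edge, so its treewidth is at least 1. Therefore the treewidth is 1.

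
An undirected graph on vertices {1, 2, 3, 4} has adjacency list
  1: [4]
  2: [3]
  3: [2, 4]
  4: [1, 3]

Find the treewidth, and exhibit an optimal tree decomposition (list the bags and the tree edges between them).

Treewidth 1.
One optimal decomposition is:
Bags: B1 = {1, 4}  B2 = {3, 4}  B3 = {2, 3}
Tree: B1–B2, B2–B3

The largest bag has 2 vertices, giving width 1; this decomposition certifies tw(G) ≤ 1. G has an edge, so its treewidth is at least 1. Hence tw(G) = 1 exactly.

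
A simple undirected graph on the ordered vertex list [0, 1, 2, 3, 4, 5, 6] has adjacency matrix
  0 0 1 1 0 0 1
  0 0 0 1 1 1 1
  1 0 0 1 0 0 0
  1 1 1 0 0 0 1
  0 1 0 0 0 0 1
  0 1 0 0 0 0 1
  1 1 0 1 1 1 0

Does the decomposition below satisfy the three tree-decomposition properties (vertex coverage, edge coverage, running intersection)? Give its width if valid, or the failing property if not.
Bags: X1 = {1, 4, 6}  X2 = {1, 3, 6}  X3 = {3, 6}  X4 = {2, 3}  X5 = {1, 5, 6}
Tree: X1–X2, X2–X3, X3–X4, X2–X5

A tree decomposition must satisfy three properties: every vertex lies in some bag; for every edge, both endpoints lie together in some bag; and for every vertex, the bags containing it form a connected subtree. Here vertex 0 appears in no bag, so the decomposition is invalid.

No — vertex 0 appears in no bag.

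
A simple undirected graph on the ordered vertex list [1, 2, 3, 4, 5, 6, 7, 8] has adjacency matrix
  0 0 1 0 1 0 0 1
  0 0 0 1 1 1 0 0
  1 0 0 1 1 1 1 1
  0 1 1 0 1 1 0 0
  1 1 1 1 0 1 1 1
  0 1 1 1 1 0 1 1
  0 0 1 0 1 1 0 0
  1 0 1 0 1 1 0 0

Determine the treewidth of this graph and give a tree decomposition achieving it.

Every bag has size at most 4, so the width is 4 − 1 = 3 and tw(G) ≤ 3. Conversely, {2, 4, 5, 6} is a clique of size 4, and the vertices of any clique must share a bag in every tree decomposition; so some bag has ≥ 4 vertices and tw(G) ≥ 3. The upper and lower bounds meet at 3, so that is the treewidth.

Treewidth 3.
Bags: B1 = {3, 5, 6, 8}  B2 = {3, 5, 6, 7}  B3 = {1, 3, 5, 8}  B4 = {3, 4, 5, 6}  B5 = {2, 4, 5, 6}
Tree: B1–B2, B1–B3, B2–B4, B4–B5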